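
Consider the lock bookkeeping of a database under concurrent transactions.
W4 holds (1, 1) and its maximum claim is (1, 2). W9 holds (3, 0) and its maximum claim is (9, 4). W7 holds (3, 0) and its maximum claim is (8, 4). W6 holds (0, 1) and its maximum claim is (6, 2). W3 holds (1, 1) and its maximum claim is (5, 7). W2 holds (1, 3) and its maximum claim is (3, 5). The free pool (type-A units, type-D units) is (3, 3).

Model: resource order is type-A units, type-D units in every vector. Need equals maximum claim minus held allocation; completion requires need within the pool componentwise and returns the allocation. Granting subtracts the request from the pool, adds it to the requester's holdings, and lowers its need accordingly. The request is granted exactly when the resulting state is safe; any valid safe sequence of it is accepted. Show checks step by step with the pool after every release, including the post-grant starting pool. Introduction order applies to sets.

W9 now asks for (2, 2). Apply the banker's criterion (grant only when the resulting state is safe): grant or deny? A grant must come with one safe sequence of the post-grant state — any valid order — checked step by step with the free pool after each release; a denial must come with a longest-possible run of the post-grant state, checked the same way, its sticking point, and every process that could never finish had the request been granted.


DENY — the pretend-granted state is unsafe.
Key observation: the pool after W4, W2 is (3, 5); every surviving request exceeds it in type-A units, so progress ends there.
On the post-grant state, W4, W2 is a maximal run — nothing extends it. Verifying each step:
  pool = (1, 1)
  run W4 (needs (0, 1), free (1, 1)); after release of (1, 1) the pool is (2, 2)
  run W2 (needs (2, 2), free (2, 2)); after release of (1, 3) the pool is (3, 5)
  W9 still needs (4, 2) but only (3, 5) is free — short on type-A units
  W7 still needs (5, 4) but only (3, 5) is free — short on type-A units
  W6 still needs (6, 1) but only (3, 5) is free — short on type-A units
  W3 still needs (4, 6) but only (3, 5) is free — short on type-A units and type-D units
Processes that could never finish after the grant: W9, W7, W6 and W3.


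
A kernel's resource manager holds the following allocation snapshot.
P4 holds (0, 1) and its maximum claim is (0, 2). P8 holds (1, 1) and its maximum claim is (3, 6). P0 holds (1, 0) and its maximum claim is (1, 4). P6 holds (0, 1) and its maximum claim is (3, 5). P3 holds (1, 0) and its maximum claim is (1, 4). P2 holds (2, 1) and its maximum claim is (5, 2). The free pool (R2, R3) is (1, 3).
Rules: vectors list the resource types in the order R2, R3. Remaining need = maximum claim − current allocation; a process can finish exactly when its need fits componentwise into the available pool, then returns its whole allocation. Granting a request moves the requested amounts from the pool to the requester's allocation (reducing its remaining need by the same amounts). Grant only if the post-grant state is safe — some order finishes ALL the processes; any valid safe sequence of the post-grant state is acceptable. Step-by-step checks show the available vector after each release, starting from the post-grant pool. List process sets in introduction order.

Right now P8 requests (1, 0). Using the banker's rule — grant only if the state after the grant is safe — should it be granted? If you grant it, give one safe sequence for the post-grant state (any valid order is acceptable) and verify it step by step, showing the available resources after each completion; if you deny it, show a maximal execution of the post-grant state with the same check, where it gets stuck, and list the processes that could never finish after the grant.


DENY: after the grant no complete ordering would exist.
Key observation: after P4, P3, P0 the pool peaks at (2, 4), and each blocked process is short somewhere: P8 on R3; P6 on R2; P2 on R2.
After a pretend grant, a maximal execution: P4, P3, P0 — then nothing else fits. Walking it through:
  pool = (0, 3)
  P4: need (0, 1) fits (0, 3); releases (0, 1), pool now (0, 4)
  P3: need (0, 4) fits (0, 4); releases (1, 0), pool now (1, 4)
  P0: need (0, 4) fits (1, 4); releases (1, 0), pool now (2, 4)
  P8 still needs (1, 5) but only (2, 4) is free — short on R3
  P6 still needs (3, 4) but only (2, 4) is free — short on R2
  P2 still needs (3, 1) but only (2, 4) is free — short on R2
Had the request been granted, P8, P6 and P2 could never finish.


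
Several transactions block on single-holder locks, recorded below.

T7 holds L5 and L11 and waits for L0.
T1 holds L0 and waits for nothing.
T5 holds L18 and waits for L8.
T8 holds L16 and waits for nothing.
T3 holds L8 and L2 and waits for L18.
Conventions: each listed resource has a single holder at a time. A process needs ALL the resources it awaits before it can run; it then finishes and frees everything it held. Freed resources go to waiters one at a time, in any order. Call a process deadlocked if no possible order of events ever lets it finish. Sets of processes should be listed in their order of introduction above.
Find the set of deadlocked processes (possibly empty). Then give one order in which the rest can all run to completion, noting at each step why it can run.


The deadlocked set is T5 and T3.
Key observation: the knot is the closed ring of waits T5 -> T3 -> T5; no other process is dragged down with it.
The rest can finish in the order T1, T8, T7.
Step-by-step check:
  T1 waits on nothing -> runs at once and releases L0
  T8 waits on nothing -> runs at once and releases L16
  run T7 (all its waits — L0 — are resolved); releases L5 and L11


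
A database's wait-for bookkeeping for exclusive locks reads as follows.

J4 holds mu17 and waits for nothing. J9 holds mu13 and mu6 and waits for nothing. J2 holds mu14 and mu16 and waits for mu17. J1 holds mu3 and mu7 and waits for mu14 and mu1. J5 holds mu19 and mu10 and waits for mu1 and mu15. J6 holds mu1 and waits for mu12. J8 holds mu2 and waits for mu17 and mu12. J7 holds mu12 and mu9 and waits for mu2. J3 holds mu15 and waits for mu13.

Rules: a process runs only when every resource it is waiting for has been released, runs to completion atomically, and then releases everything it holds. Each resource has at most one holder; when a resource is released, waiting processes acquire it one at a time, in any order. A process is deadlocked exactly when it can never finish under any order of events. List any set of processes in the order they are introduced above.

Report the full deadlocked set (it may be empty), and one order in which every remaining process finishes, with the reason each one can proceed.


The deadlocked set is J1, J5, J6, J8 and J7.
Key observation: the knot is the closed ring of waits J7 -> J8 -> J7; J1, J5 and J6 wait into the deadlock from upstream.
The rest can finish in the order J4, J9, J2, J3.
Walking it through:
  J4 waits on nothing -> runs at once and releases mu17
  J9 waits on nothing -> runs at once and releases mu13 and mu6
  J2: everything it awaited (mu17) is free; runs, freeing mu14 and mu16
  J3: everything it awaited (mu13) is free; runs, freeing mu15


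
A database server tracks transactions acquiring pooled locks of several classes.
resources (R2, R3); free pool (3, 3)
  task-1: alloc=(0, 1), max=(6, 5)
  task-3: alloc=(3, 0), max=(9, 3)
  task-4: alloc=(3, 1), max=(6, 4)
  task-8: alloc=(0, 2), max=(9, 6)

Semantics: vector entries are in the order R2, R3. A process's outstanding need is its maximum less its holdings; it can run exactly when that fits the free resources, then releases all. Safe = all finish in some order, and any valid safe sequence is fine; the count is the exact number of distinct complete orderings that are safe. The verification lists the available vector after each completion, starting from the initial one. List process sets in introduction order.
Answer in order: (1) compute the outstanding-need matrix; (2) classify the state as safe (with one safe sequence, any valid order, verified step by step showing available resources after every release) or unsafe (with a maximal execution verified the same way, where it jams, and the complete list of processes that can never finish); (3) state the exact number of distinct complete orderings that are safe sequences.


(1) Outstanding need per process (order R2, R3):
  task-1: (6, 4)
  task-3: (6, 3)
  task-4: (3, 3)
  task-8: (9, 4)
(2) SAFE. One safe sequence: task-4, task-3, task-1, task-8.
Key observation: reading the order forward, task-4 is the first process whose need (3, 3) meets the free pool (3, 3) exactly on a resource it requests.
Step-by-step check:
  pool = (3, 3)
  task-4: need (3, 3) fits (3, 3); releases (3, 1), pool now (6, 4)
  task-3: need (6, 3) fits (6, 4); releases (3, 0), pool now (9, 4)
  task-1: need (6, 4) fits (9, 4); releases (0, 1), pool now (9, 5)
  task-8: need (9, 4) fits (9, 5); releases (0, 2), pool now (9, 7)
(3) Exactly 3 of the possible complete orderings are safe sequences.


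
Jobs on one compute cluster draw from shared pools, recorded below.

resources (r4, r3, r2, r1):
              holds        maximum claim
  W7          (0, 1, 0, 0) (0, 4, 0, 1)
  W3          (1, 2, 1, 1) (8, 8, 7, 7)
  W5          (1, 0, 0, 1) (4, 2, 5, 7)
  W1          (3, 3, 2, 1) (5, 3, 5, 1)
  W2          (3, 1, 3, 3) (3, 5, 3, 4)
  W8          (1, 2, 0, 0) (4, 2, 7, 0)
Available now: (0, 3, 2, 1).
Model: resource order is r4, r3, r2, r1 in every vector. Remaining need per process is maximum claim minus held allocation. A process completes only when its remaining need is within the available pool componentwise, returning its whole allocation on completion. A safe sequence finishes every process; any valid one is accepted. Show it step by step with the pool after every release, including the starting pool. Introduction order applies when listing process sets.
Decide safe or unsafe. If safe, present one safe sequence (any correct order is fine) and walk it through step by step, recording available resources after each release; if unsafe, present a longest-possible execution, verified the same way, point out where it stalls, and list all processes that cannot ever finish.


The state is UNSAFE.
Key observation: once W7, W2, W1, W8 finish, the pool peaks at (7, 10, 7, 5) — and every remaining process still needs more r1 than that.
The run W7, W2, W1, W8 cannot be extended any further. Walking it through:
  pool = (0, 3, 2, 1)
  W7: need (0, 3, 0, 1) fits (0, 3, 2, 1); releases (0, 1, 0, 0), pool now (0, 4, 2, 1)
  W2: need (0, 4, 0, 1) fits (0, 4, 2, 1); releases (3, 1, 3, 3), pool now (3, 5, 5, 4)
  W1: need (2, 0, 3, 0) fits (3, 5, 5, 4); releases (3, 3, 2, 1), pool now (6, 8, 7, 5)
  W8: need (3, 0, 7, 0) fits (6, 8, 7, 5); releases (1, 2, 0, 0), pool now (7, 10, 7, 5)
  blocked: W3 wants (7, 6, 6, 6), pool (7, 10, 7, 5) — not enough r1
  blocked: W5 wants (3, 2, 5, 6), pool (7, 10, 7, 5) — not enough r1
Never able to finish: W3 and W5.


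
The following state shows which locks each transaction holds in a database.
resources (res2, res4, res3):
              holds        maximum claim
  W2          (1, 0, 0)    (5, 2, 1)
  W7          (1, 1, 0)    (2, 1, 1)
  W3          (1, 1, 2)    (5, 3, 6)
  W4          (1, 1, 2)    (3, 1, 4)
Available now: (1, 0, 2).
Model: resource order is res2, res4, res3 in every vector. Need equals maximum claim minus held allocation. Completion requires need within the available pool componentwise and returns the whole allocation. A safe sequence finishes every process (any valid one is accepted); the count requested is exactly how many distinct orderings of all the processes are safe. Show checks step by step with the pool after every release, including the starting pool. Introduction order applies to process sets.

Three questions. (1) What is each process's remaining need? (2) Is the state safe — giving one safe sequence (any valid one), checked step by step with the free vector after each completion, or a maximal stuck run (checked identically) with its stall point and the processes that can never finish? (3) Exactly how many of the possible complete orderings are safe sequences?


(1) Remaining need (order res2, res4, res3):
  W2: (4, 2, 1)
  W7: (1, 0, 1)
  W3: (4, 2, 4)
  W4: (2, 0, 2)
(2) The state is UNSAFE.
Key observation: W7, W4 can finish, but then (3, 2, 4) is all there is, and the blocked group's res2 demands exceed it.
The run W7, W4 cannot be extended any further. Verifying each step:
  pool = (1, 0, 2)
  run W7 (needs (1, 0, 1), free (1, 0, 2)); after release of (1, 1, 0) the pool is (2, 1, 2)
  run W4 (needs (2, 0, 2), free (2, 1, 2)); after release of (1, 1, 2) the pool is (3, 2, 4)
  W2 still needs (4, 2, 1) but only (3, 2, 4) is free — short on res2
  W3 still needs (4, 2, 4) but only (3, 2, 4) is free — short on res2
Processes that can never finish: W2 and W3.
(3) Exactly 0 of the possible complete orderings are safe sequences.


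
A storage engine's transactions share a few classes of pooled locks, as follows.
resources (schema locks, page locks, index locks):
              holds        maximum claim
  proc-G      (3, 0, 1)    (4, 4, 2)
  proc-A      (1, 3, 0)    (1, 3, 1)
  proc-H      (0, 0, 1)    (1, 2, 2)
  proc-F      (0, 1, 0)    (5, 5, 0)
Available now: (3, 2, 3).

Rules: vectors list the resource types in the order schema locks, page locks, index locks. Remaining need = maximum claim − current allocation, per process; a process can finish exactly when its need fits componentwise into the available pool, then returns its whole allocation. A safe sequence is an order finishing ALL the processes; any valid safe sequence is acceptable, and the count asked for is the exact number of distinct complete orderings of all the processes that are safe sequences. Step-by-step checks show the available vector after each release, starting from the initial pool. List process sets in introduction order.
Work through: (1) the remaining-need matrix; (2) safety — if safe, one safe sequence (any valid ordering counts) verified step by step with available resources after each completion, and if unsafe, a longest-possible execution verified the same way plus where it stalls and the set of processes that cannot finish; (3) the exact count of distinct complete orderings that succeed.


(1) Need matrix, components ordered schema locks, page locks, index locks:
  proc-G: (1, 4, 1)
  proc-A: (0, 0, 1)
  proc-H: (1, 2, 1)
  proc-F: (5, 4, 0)
(2) SAFE — a valid safe sequence is proc-A, proc-G, proc-F, proc-H.
Key observation: nothing binds to the last unit here — the tightest requested-resource margin is 1, first seen at proc-G ((1, 4, 1) against (4, 5, 3)).
Verifying each step:
  pool = (3, 2, 3)
  proc-A: need (0, 0, 1) fits (3, 2, 3); releases (1, 3, 0), pool now (4, 5, 3)
  proc-G: need (1, 4, 1) fits (4, 5, 3); releases (3, 0, 1), pool now (7, 5, 4)
  proc-F: need (5, 4, 0) fits (7, 5, 4); releases (0, 1, 0), pool now (7, 6, 4)
  proc-H: need (1, 2, 1) fits (7, 6, 4); releases (0, 0, 1), pool now (7, 6, 5)
(3) The exact count: 4 of the possible complete orderings are safe sequences.


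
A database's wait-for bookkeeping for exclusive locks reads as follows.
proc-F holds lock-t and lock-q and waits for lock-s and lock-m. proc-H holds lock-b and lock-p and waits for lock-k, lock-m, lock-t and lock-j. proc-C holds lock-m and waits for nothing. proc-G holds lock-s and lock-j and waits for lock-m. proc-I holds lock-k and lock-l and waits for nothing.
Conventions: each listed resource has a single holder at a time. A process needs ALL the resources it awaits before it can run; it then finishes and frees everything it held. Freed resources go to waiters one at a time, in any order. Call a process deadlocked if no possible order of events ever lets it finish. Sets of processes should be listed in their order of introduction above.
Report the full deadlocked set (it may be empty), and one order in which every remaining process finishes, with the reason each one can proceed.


Nothing here is deadlocked.
Key observation: all waits point, directly or indirectly, at processes that can finish, so nothing is permanently blocked.
One completion order for the rest: proc-C, proc-I, proc-G, proc-F, proc-H.
Walking it through:
  proc-C waits on nothing -> runs at once and releases lock-m
  proc-I waits on nothing -> runs at once and releases lock-k and lock-l
  proc-G: everything it awaited (lock-m) is free; runs, freeing lock-s and lock-j
  proc-F: everything it awaited (lock-s and lock-m) is free; runs, freeing lock-t and lock-q
  proc-H: everything it awaited (lock-k, lock-m, lock-t and lock-j) is free; runs, freeing lock-b and lock-p


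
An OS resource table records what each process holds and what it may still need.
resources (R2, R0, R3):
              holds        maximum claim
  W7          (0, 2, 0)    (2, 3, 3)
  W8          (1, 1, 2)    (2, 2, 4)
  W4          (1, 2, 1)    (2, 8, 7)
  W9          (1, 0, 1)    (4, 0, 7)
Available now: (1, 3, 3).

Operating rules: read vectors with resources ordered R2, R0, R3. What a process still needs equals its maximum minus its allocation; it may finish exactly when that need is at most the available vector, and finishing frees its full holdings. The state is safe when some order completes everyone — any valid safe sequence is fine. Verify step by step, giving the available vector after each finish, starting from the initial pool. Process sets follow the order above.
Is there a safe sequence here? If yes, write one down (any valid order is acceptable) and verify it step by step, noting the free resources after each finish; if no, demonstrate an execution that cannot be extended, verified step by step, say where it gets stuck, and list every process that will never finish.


UNSAFE — no complete ordering exists.
Key observation: the pool after W8, W7 is (2, 6, 5); every surviving request exceeds it in R3, so progress ends there.
The run W8, W7 cannot be extended any further. Step-by-step check:
  pool = (1, 3, 3)
  W8 needs (1, 1, 2) <= (1, 3, 3) -> finishes; pool += (1, 1, 2) = (2, 4, 5)
  W7 needs (2, 1, 3) <= (2, 4, 5) -> finishes; pool += (0, 2, 0) = (2, 6, 5)
  W4 still needs (1, 6, 6) but only (2, 6, 5) is free — short on R3
  W9 still needs (3, 0, 6) but only (2, 6, 5) is free — short on R2 and R3
Never able to finish: W4 and W9.


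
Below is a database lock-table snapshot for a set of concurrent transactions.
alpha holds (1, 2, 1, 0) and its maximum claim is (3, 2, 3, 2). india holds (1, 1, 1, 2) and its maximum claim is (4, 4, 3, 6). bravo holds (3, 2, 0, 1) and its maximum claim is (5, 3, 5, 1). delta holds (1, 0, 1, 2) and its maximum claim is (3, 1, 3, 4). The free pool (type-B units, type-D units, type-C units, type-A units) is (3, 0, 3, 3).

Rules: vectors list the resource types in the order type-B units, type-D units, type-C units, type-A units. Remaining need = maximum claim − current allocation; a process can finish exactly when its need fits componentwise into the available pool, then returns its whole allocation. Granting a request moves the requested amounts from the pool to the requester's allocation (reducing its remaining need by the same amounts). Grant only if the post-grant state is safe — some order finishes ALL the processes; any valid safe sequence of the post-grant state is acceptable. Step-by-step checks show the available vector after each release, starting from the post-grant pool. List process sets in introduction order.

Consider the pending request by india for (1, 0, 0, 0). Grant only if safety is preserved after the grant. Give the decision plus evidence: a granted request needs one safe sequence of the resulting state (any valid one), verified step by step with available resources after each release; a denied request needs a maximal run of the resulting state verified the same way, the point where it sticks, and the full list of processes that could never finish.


GRANT. The post-grant state is safe; one safe sequence: alpha, delta, bravo, india.
Key observation: post-grant, (2, 0, 3, 3) remains, and an order beginning with alpha completes everyone.
Step-by-step check of the post-grant state:
  pool = (2, 0, 3, 3)
  run alpha (needs (2, 0, 2, 2), free (2, 0, 3, 3)); after release of (1, 2, 1, 0) the pool is (3, 2, 4, 3)
  run delta (needs (2, 1, 2, 2), free (3, 2, 4, 3)); after release of (1, 0, 1, 2) the pool is (4, 2, 5, 5)
  run bravo (needs (2, 1, 5, 0), free (4, 2, 5, 5)); after release of (3, 2, 0, 1) the pool is (7, 4, 5, 6)
  run india (needs (2, 3, 2, 4), free (7, 4, 5, 6)); after release of (2, 1, 1, 2) the pool is (9, 5, 6, 8)


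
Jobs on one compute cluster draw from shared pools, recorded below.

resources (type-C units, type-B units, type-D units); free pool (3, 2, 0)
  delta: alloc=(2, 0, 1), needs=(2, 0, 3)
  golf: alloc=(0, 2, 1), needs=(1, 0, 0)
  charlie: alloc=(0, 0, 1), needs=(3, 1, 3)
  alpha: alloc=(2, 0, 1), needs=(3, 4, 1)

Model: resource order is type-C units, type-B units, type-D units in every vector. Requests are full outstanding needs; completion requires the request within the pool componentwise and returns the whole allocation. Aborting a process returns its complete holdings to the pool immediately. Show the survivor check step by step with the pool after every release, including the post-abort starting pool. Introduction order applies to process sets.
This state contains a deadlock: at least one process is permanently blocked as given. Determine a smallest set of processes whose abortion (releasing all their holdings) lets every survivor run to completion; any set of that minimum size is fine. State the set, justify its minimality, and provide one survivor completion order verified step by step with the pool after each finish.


Abort charlie.
Key observation: delta could never have finished before the abort; with (0, 0, 1) returned by charlie, it fits at step 3.
No smaller set exists: with zero aborts the deadlock remains.
Survivors finish in the order: golf, alpha, delta. Step-by-step check (pool after the aborts first):
  pool = (3, 2, 1)
  run golf (needs (1, 0, 0), free (3, 2, 1)); after release of (0, 2, 1) the pool is (3, 4, 2)
  run alpha (needs (3, 4, 1), free (3, 4, 2)); after release of (2, 0, 1) the pool is (5, 4, 3)
  run delta (needs (2, 0, 3), free (5, 4, 3)); after release of (2, 0, 1) the pool is (7, 4, 4)


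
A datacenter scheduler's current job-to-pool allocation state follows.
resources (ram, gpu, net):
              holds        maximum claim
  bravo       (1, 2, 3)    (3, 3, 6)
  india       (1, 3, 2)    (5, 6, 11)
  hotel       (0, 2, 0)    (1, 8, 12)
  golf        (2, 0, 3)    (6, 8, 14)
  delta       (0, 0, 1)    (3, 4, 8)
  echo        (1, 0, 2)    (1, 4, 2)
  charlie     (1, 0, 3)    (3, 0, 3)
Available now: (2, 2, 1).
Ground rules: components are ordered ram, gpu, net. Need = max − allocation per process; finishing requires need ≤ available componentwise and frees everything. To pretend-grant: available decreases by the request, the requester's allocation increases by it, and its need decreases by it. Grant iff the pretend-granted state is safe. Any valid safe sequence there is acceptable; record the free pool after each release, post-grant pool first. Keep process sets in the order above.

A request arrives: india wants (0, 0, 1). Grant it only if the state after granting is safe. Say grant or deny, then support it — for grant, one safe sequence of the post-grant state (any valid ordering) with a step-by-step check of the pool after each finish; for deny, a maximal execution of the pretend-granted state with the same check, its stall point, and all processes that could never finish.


GRANT — the state after the grant stays safe, e.g. via charlie, bravo, echo, india, delta, hotel, golf.
Key observation: post-grant, (2, 2, 0) remains, and an order beginning with charlie completes everyone.
Check on the post-grant state, step by step:
  pool = (2, 2, 0)
  charlie: need (2, 0, 0) fits (2, 2, 0); releases (1, 0, 3), pool now (3, 2, 3)
  bravo: need (2, 1, 3) fits (3, 2, 3); releases (1, 2, 3), pool now (4, 4, 6)
  echo: need (0, 4, 0) fits (4, 4, 6); releases (1, 0, 2), pool now (5, 4, 8)
  india: need (4, 3, 8) fits (5, 4, 8); releases (1, 3, 3), pool now (6, 7, 11)
  delta: need (3, 4, 7) fits (6, 7, 11); releases (0, 0, 1), pool now (6, 7, 12)
  hotel: need (1, 6, 12) fits (6, 7, 12); releases (0, 2, 0), pool now (6, 9, 12)
  golf: need (4, 8, 11) fits (6, 9, 12); releases (2, 0, 3), pool now (8, 9, 15)


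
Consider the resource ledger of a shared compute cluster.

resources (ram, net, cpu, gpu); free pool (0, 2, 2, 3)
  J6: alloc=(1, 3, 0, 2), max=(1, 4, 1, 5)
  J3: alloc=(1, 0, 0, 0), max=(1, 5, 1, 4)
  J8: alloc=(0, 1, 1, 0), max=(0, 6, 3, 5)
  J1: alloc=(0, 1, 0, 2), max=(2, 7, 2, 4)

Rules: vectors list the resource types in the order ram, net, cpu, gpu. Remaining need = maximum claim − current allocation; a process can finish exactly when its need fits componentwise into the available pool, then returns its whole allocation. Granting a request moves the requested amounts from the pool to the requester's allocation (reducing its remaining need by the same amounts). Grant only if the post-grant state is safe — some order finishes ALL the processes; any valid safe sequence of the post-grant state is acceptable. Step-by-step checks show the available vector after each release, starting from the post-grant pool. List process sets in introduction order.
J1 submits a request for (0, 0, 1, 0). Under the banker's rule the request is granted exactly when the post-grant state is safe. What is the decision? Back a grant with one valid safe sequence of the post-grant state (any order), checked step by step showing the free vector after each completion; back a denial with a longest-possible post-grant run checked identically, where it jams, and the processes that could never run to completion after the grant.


DENY — the pretend-granted state is unsafe.
Key observation: after J6, J3 the pool peaks at (2, 5, 1, 5), and each blocked process is short somewhere: J8 on cpu; J1 on net.
On the post-grant state, J6, J3 is a maximal run — nothing extends it. Check, step by step:
  pool = (0, 2, 1, 3)
  run J6 (needs (0, 1, 1, 3), free (0, 2, 1, 3)); after release of (1, 3, 0, 2) the pool is (1, 5, 1, 5)
  run J3 (needs (0, 5, 1, 4), free (1, 5, 1, 5)); after release of (1, 0, 0, 0) the pool is (2, 5, 1, 5)
  J8 cannot run: need (0, 5, 2, 5) vs free (2, 5, 1, 5) (insufficient cpu)
  J1 cannot run: need (2, 6, 1, 2) vs free (2, 5, 1, 5) (insufficient net)
Had the request been granted, J8 and J1 could never finish.


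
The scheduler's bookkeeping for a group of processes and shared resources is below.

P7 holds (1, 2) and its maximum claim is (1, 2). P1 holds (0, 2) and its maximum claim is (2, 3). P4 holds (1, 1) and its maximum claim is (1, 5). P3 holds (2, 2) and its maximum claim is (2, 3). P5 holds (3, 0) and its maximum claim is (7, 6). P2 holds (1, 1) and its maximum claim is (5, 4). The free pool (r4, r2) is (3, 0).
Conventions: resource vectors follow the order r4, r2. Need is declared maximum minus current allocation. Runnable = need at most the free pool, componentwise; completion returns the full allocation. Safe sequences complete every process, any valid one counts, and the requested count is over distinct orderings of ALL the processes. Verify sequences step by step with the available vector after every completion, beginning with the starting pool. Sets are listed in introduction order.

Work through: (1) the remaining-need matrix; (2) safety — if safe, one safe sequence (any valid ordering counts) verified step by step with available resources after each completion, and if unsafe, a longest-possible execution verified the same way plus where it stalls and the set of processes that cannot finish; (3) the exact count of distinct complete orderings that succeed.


(1) Outstanding need per process (order r4, r2):
  P7: (0, 0)
  P1: (2, 1)
  P4: (0, 4)
  P3: (0, 1)
  P5: (4, 6)
  P2: (4, 3)
(2) SAFE, for example via the order P7, P1, P3, P4, P2, P5.
Key observation: nothing binds to the last unit here — the tightest requested-resource margin is 1, first seen at P1 ((2, 1) against (4, 2)).
Check, step by step:
  pool = (3, 0)
  P7 needs (0, 0) <= (3, 0) -> finishes; pool += (1, 2) = (4, 2)
  P1 needs (2, 1) <= (4, 2) -> finishes; pool += (0, 2) = (4, 4)
  P3 needs (0, 1) <= (4, 4) -> finishes; pool += (2, 2) = (6, 6)
  P4 needs (0, 4) <= (6, 6) -> finishes; pool += (1, 1) = (7, 7)
  P2 needs (4, 3) <= (7, 7) -> finishes; pool += (1, 1) = (8, 8)
  P5 needs (4, 6) <= (8, 8) -> finishes; pool += (3, 0) = (11, 8)
(3) Precisely 28 of the possible complete orderings are safe sequences.


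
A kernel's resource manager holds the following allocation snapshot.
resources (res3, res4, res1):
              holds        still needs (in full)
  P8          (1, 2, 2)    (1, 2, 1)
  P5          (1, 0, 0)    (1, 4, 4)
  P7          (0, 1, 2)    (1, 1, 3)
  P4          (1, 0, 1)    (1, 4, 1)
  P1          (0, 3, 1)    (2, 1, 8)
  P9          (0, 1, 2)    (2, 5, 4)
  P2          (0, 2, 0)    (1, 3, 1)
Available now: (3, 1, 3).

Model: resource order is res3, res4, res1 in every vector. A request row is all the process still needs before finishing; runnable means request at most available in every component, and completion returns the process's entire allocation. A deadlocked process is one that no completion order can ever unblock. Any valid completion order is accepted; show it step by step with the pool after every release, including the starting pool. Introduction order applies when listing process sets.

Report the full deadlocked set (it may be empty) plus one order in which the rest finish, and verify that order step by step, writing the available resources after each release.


Nothing here is deadlocked.
Key observation: starting with P7, each completion frees enough for the next — no one is permanently blocked.
One completion order for the rest: P7, P8, P2, P4, P5, P1, P9. Check, step by step:
  pool = (3, 1, 3)
  P7: need (1, 1, 3) fits (3, 1, 3); releases (0, 1, 2), pool now (3, 2, 5)
  P8: need (1, 2, 1) fits (3, 2, 5); releases (1, 2, 2), pool now (4, 4, 7)
  P2: need (1, 3, 1) fits (4, 4, 7); releases (0, 2, 0), pool now (4, 6, 7)
  P4: need (1, 4, 1) fits (4, 6, 7); releases (1, 0, 1), pool now (5, 6, 8)
  P5: need (1, 4, 4) fits (5, 6, 8); releases (1, 0, 0), pool now (6, 6, 8)
  P1: need (2, 1, 8) fits (6, 6, 8); releases (0, 3, 1), pool now (6, 9, 9)
  P9: need (2, 5, 4) fits (6, 9, 9); releases (0, 1, 2), pool now (6, 10, 11)


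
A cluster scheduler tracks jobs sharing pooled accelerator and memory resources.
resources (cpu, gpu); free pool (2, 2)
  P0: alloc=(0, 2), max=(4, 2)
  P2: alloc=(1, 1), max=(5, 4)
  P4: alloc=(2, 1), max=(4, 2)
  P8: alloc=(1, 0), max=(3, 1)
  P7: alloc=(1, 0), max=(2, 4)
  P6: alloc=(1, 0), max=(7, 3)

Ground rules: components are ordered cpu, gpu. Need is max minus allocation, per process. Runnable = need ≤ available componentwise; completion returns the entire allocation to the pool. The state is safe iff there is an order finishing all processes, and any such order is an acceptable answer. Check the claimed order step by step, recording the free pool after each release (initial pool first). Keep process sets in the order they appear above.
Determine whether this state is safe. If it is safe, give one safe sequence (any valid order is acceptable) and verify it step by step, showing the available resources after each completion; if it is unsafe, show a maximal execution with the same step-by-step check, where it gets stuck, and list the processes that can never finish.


SAFE — a valid safe sequence is P4, P0, P2, P7, P8, P6.
Key observation: P4 is the earliest step where a requested resource binds exactly: need (2, 1), pool (2, 2) at its turn.
Step-by-step check:
  pool = (2, 2)
  run P4 (needs (2, 1), free (2, 2)); after release of (2, 1) the pool is (4, 3)
  run P0 (needs (4, 0), free (4, 3)); after release of (0, 2) the pool is (4, 5)
  run P2 (needs (4, 3), free (4, 5)); after release of (1, 1) the pool is (5, 6)
  run P7 (needs (1, 4), free (5, 6)); after release of (1, 0) the pool is (6, 6)
  run P8 (needs (2, 1), free (6, 6)); after release of (1, 0) the pool is (7, 6)
  run P6 (needs (6, 3), free (7, 6)); after release of (1, 0) the pool is (8, 6)


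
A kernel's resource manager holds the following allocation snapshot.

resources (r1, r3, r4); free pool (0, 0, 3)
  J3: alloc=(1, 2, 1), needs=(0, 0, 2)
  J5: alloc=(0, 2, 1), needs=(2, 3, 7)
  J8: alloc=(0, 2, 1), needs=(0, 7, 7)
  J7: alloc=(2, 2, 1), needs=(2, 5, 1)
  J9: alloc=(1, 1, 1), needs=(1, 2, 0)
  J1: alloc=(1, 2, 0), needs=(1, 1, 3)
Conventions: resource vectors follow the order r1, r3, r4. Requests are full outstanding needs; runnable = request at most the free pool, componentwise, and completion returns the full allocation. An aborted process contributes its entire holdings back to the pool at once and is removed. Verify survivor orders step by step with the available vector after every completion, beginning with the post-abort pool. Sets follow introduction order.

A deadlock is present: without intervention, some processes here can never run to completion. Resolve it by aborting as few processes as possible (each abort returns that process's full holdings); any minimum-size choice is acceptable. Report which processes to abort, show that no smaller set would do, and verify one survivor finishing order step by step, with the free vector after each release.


The answer: abort J5.
Key observation: J8 was stuck for good until J5 gave back (0, 2, 1); in the order shown it finishes at step 4.
No smaller set exists: with zero aborts the deadlock remains.
The survivors complete as J3, J9, J7, J8, J1. Walking it through (starting from the post-abort pool):
  pool = (0, 2, 4)
  J3: need (0, 0, 2) fits (0, 2, 4); releases (1, 2, 1), pool now (1, 4, 5)
  J9: need (1, 2, 0) fits (1, 4, 5); releases (1, 1, 1), pool now (2, 5, 6)
  J7: need (2, 5, 1) fits (2, 5, 6); releases (2, 2, 1), pool now (4, 7, 7)
  J8: need (0, 7, 7) fits (4, 7, 7); releases (0, 2, 1), pool now (4, 9, 8)
  J1: need (1, 1, 3) fits (4, 9, 8); releases (1, 2, 0), pool now (5, 11, 8)


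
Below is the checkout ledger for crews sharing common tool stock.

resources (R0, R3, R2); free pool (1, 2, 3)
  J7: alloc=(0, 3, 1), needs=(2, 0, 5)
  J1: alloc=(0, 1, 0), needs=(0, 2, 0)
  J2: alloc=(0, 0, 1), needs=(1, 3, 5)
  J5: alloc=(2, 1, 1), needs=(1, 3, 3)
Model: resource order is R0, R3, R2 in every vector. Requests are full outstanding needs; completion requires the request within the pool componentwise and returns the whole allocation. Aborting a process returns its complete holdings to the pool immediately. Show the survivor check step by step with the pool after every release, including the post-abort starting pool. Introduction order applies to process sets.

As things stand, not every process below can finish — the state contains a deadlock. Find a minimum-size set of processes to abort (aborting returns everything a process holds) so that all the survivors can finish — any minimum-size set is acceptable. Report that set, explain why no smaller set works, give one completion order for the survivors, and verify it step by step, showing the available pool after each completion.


Minimum abort set: J2.
Key observation: J7 could never have finished before the abort; with (0, 0, 1) returned by J2, it fits at step 3.
No smaller set exists: with zero aborts the deadlock remains.
Survivors finish in the order: J1, J5, J7. Step-by-step check (pool after the aborts first):
  pool = (1, 2, 4)
  run J1 (needs (0, 2, 0), free (1, 2, 4)); after release of (0, 1, 0) the pool is (1, 3, 4)
  run J5 (needs (1, 3, 3), free (1, 3, 4)); after release of (2, 1, 1) the pool is (3, 4, 5)
  run J7 (needs (2, 0, 5), free (3, 4, 5)); after release of (0, 3, 1) the pool is (3, 7, 6)


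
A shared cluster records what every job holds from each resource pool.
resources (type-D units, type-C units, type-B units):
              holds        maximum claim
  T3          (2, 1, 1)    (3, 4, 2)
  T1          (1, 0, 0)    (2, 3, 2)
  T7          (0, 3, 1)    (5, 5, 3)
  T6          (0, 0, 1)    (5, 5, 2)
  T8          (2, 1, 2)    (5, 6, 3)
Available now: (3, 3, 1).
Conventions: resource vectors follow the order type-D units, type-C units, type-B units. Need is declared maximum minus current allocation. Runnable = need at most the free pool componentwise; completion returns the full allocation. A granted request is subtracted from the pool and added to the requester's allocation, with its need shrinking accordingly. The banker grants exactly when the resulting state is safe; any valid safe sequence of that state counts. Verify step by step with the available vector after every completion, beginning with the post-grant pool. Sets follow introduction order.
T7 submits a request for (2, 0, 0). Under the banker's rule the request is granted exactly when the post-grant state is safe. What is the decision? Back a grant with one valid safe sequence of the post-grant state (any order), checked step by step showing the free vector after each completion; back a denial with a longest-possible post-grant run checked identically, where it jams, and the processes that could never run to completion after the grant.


GRANT — the state after the grant stays safe, e.g. via T3, T1, T7, T8, T6.
Key observation: after the grant the pool drops to (1, 3, 1), which still lets T3 finish first and unwind the rest.
Verifying the post-grant state step by step:
  pool = (1, 3, 1)
  run T3 (needs (1, 3, 1), free (1, 3, 1)); after release of (2, 1, 1) the pool is (3, 4, 2)
  run T1 (needs (1, 3, 2), free (3, 4, 2)); after release of (1, 0, 0) the pool is (4, 4, 2)
  run T7 (needs (3, 2, 2), free (4, 4, 2)); after release of (2, 3, 1) the pool is (6, 7, 3)
  run T8 (needs (3, 5, 1), free (6, 7, 3)); after release of (2, 1, 2) the pool is (8, 8, 5)
  run T6 (needs (5, 5, 1), free (8, 8, 5)); after release of (0, 0, 1) the pool is (8, 8, 6)


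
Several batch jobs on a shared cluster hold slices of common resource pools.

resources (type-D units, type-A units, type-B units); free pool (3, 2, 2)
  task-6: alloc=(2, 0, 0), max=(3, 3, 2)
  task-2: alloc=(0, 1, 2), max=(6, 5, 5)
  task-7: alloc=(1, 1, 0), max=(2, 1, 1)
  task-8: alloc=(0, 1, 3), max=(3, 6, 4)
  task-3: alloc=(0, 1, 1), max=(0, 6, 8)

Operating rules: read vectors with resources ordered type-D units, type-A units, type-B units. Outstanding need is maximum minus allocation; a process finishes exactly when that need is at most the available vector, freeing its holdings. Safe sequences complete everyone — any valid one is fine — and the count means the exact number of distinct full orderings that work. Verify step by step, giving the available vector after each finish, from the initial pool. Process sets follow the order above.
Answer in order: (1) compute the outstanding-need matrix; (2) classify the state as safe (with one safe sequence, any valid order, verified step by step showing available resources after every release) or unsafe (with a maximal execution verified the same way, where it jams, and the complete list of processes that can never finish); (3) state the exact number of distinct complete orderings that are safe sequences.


(1) Remaining need (order type-D units, type-A units, type-B units):
  task-6: (1, 3, 2)
  task-2: (6, 4, 3)
  task-7: (1, 0, 1)
  task-8: (3, 5, 1)
  task-3: (0, 5, 7)
(2) The state is UNSAFE.
Key observation: even finishing task-7, task-6 leaves just (6, 3, 2) free — too little type-A units for any of the remaining processes.
Going as far as possible: task-7, task-6; after that, nothing fits. Walking it through:
  pool = (3, 2, 2)
  task-7 needs (1, 0, 1) <= (3, 2, 2) -> finishes; pool += (1, 1, 0) = (4, 3, 2)
  task-6 needs (1, 3, 2) <= (4, 3, 2) -> finishes; pool += (2, 0, 0) = (6, 3, 2)
  blocked: task-2 wants (6, 4, 3), pool (6, 3, 2) — not enough type-A units and type-B units
  blocked: task-8 wants (3, 5, 1), pool (6, 3, 2) — not enough type-A units
  blocked: task-3 wants (0, 5, 7), pool (6, 3, 2) — not enough type-A units and type-B units
Permanently blocked: task-2, task-8 and task-3.
(3) Exactly 0 of the possible complete orderings are safe sequences.
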